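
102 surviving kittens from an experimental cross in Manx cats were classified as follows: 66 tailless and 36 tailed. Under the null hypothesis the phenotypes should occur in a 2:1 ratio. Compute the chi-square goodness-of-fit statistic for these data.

0.176

Total ratio parts = 3. Expected numbers out of 102:
  tailless: 102 × 2/3 = 68
  tailed: 102 × 1/3 = 34
χ² = Σ (O − E)² / E
  tailless: (66 − 68)² / 68 = 0.0588
  tailed: (36 − 34)² / 34 = 0.1176
χ² = 0.0588 + 0.1176 = 0.1764 ≈ 0.176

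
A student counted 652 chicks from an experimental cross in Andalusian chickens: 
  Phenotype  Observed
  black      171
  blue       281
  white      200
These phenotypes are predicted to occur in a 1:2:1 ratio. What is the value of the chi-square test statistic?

Expected counts for N = 652 under a 1:2:1 ratio (total parts = 4):
  black: 652 × 1/4 = 163
  blue: 652 × 2/4 = 326
  white: 652 × 1/4 = 163
χ² = Σ (O − E)² / E
  black: (171 − 163)² / 163 = 0.3926
  blue: (281 − 326)² / 326 = 6.2117
  white: (200 − 163)² / 163 = 8.3988
χ² = 0.3926 + 6.2117 + 8.3988 = 15.0031 ≈ 15.003

15.003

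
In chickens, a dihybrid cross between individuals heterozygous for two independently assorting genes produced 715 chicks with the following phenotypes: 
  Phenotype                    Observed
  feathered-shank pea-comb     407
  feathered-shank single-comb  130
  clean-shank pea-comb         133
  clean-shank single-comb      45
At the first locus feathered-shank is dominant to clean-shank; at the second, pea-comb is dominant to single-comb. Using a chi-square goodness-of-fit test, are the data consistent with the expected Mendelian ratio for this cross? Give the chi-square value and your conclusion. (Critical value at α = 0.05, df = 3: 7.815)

A dihybrid F₂ with independent assortment and complete dominance at both loci gives a 9:3:3:1 phenotypic ratio.
Total ratio parts = 16. Expected numbers out of 715:
  feathered-shank pea-comb: 715 × 9/16 = 402.1875
  feathered-shank single-comb: 715 × 3/16 = 134.0625
  clean-shank pea-comb: 715 × 3/16 = 134.0625
  clean-shank single-comb: 715 × 1/16 = 44.6875
χ² = Σ (O − E)² / E
  feathered-shank pea-comb: (407 − 402.1875)² / 402.1875 = 0.0576
  feathered-shank single-comb: (130 − 134.0625)² / 134.0625 = 0.1231
  clean-shank pea-comb: (133 − 134.0625)² / 134.0625 = 0.0084
  clean-shank single-comb: (45 − 44.6875)² / 44.6875 = 0.0022
χ² = 0.0576 + 0.1231 + 0.0084 + 0.0022 = 0.1913 ≈ 0.191
Degrees of freedom = 4 − 1 = 3; critical value at α = 0.05 is 7.815.
Since 0.191 < 7.815, we fail to reject the null hypothesis — the data are consistent with the 9:3:3:1 ratio.

0.191; consistent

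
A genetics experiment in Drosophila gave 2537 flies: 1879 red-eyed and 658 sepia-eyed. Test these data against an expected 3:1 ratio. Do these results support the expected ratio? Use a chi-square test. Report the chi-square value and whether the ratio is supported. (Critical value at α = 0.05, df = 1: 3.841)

Under the 3:1 hypothesis (Σ ratio = 4, N = 2537):
  red-eyed: 2537 × 3/4 = 1902.75
  sepia-eyed: 2537 × 1/4 = 634.25
χ² = Σ (O − E)² / E
  red-eyed: (1879 − 1902.75)² / 1902.75 = 0.2964
  sepia-eyed: (658 − 634.25)² / 634.25 = 0.8893
χ² = 0.2964 + 0.8893 = 1.1857 ≈ 1.186
Degrees of freedom = 2 − 1 = 1; critical value at α = 0.05 is 3.841.
Since 1.186 < 3.841, we fail to reject the null hypothesis — the data are consistent with the 3:1 ratio.

1.186; consistent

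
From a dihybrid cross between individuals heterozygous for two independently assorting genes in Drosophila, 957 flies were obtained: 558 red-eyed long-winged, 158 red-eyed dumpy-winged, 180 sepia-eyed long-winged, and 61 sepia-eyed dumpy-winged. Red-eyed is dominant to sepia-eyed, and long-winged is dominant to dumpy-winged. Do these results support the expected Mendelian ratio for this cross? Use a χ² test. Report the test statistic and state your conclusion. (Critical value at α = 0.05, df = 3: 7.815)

A dihybrid F₂ with independent assortment and complete dominance at both loci gives a 9:3:3:1 phenotypic ratio.
Expected counts for N = 957 under a 9:3:3:1 ratio (total parts = 16):
  red-eyed long-winged: 957 × 9/16 = 538.3125
  red-eyed dumpy-winged: 957 × 3/16 = 179.4375
  sepia-eyed long-winged: 957 × 3/16 = 179.4375
  sepia-eyed dumpy-winged: 957 × 1/16 = 59.8125
χ² = Σ (O − E)² / E
  red-eyed long-winged: (558 − 538.3125)² / 538.3125 = 0.7200
  red-eyed dumpy-winged: (158 − 179.4375)² / 179.4375 = 2.5612
  sepia-eyed long-winged: (180 − 179.4375)² / 179.4375 = 0.0018
  sepia-eyed dumpy-winged: (61 − 59.8125)² / 59.8125 = 0.0236
χ² = 0.7200 + 2.5612 + 0.0018 + 0.0236 = 3.3066 ≈ 3.307
Degrees of freedom = 4 − 1 = 3; critical value at α = 0.05 is 7.815.
Since 3.307 < 7.815, we fail to reject the null hypothesis — the data are consistent with the 9:3:3:1 ratio.

3.307; consistent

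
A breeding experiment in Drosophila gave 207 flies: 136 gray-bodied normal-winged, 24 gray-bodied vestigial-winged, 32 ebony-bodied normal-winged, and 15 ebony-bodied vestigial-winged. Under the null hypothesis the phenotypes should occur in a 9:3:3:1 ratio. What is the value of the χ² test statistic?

10.464

The 9:3:3:1 ratio has 16 parts, so with N = 207 the expected counts are:
  gray-bodied normal-winged: 207 × 9/16 = 116.4375
  gray-bodied vestigial-winged: 207 × 3/16 = 38.8125
  ebony-bodied normal-winged: 207 × 3/16 = 38.8125
  ebony-bodied vestigial-winged: 207 × 1/16 = 12.9375
χ² = Σ (O − E)² / E
  gray-bodied normal-winged: (136 − 116.4375)² / 116.4375 = 3.2867
  gray-bodied vestigial-winged: (24 − 38.8125)² / 38.8125 = 5.6531
  ebony-bodied normal-winged: (32 − 38.8125)² / 38.8125 = 1.1958
  ebony-bodied vestigial-winged: (15 − 12.9375)² / 12.9375 = 0.3288
χ² = 3.2867 + 5.6531 + 1.1958 + 0.3288 = 10.4644 ≈ 10.464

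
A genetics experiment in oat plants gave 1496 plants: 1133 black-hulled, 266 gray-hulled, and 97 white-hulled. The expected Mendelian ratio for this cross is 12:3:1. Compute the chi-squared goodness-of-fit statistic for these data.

0.988

The 12:3:1 ratio has 16 parts, so with N = 1496 the expected counts are:
  black-hulled: 1496 × 12/16 = 1122
  gray-hulled: 1496 × 3/16 = 280.5
  white-hulled: 1496 × 1/16 = 93.5
χ² = Σ (O − E)² / E
  black-hulled: (1133 − 1122)² / 1122 = 0.1078
  gray-hulled: (266 − 280.5)² / 280.5 = 0.7496
  white-hulled: (97 − 93.5)² / 93.5 = 0.1310
χ² = 0.1078 + 0.7496 + 0.1310 = 0.9884 ≈ 0.988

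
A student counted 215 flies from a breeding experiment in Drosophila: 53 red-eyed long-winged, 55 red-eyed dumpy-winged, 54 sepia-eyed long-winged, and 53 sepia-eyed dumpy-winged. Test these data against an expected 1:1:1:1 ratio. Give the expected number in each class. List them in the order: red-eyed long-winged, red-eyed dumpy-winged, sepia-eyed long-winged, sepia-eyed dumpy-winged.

53.75, 53.75, 53.75, 53.75

Total ratio parts = 4. Expected numbers out of 215:
  red-eyed long-winged: 215 × 1/4 = 53.75
  red-eyed dumpy-winged: 215 × 1/4 = 53.75
  sepia-eyed long-winged: 215 × 1/4 = 53.75
  sepia-eyed dumpy-winged: 215 × 1/4 = 53.75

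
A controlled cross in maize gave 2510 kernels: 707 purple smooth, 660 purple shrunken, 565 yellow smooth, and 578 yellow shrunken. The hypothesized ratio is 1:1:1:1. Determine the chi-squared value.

21.885

Expected counts for N = 2510 under a 1:1:1:1 ratio (total parts = 4):
  purple smooth: 2510 × 1/4 = 627.5
  purple shrunken: 2510 × 1/4 = 627.5
  yellow smooth: 2510 × 1/4 = 627.5
  yellow shrunken: 2510 × 1/4 = 627.5
χ² = Σ (O − E)² / E
  purple smooth: (707 − 627.5)² / 627.5 = 10.0721
  purple shrunken: (660 − 627.5)² / 627.5 = 1.6833
  yellow smooth: (565 − 627.5)² / 627.5 = 6.2251
  yellow shrunken: (578 − 627.5)² / 627.5 = 3.9048
χ² = 10.0721 + 1.6833 + 6.2251 + 3.9048 = 21.8853 ≈ 21.885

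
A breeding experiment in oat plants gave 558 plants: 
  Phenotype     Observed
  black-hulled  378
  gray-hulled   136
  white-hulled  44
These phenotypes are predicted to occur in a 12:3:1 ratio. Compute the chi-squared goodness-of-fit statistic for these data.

15.716

The 12:3:1 ratio has 16 parts, so with N = 558 the expected counts are:
  black-hulled: 558 × 12/16 = 418.5
  gray-hulled: 558 × 3/16 = 104.625
  white-hulled: 558 × 1/16 = 34.875
χ² = Σ (O − E)² / E
  black-hulled: (378 − 418.5)² / 418.5 = 3.9194
  gray-hulled: (136 − 104.625)² / 104.625 = 9.4088
  white-hulled: (44 − 34.875)² / 34.875 = 2.3875
χ² = 3.9194 + 9.4088 + 2.3875 = 15.7157 ≈ 15.716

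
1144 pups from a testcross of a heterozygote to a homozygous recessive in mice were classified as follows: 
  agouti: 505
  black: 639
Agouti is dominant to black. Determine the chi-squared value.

A testcross of a heterozygote (Aa × aa) gives a 1:1 phenotypic ratio.
The 1:1 ratio has 2 parts, so with N = 1144 the expected counts are:
  agouti: 1144 × 1/2 = 572
  black: 1144 × 1/2 = 572
χ² = Σ (O − E)² / E
  agouti: (505 − 572)² / 572 = 7.8479
  black: (639 − 572)² / 572 = 7.8479
χ² = 7.8479 + 7.8479 = 15.6958 ≈ 15.696

15.696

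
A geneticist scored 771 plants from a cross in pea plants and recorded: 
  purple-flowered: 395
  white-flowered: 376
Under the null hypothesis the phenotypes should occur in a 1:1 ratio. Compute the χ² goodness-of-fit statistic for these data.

0.468

Under the 1:1 hypothesis (Σ ratio = 2, N = 771):
  purple-flowered: 771 × 1/2 = 385.5
  white-flowered: 771 × 1/2 = 385.5
χ² = Σ (O − E)² / E
  purple-flowered: (395 − 385.5)² / 385.5 = 0.2341
  white-flowered: (376 − 385.5)² / 385.5 = 0.2341
χ² = 0.2341 + 0.2341 = 0.4682 ≈ 0.468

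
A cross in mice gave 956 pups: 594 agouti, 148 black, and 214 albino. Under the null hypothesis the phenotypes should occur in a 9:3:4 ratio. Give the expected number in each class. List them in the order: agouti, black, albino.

Expected counts for N = 956 under a 9:3:4 ratio (total parts = 16):
  agouti: 956 × 9/16 = 537.75
  black: 956 × 3/16 = 179.25
  albino: 956 × 4/16 = 239

537.75, 179.25, 239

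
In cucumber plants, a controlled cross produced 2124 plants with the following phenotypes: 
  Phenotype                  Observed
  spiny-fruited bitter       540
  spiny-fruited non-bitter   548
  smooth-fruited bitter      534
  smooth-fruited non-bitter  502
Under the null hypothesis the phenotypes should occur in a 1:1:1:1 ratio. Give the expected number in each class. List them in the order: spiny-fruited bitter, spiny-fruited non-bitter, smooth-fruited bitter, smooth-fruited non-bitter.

531, 531, 531, 531

Under the 1:1:1:1 hypothesis (Σ ratio = 4, N = 2124):
  spiny-fruited bitter: 2124 × 1/4 = 531
  spiny-fruited non-bitter: 2124 × 1/4 = 531
  smooth-fruited bitter: 2124 × 1/4 = 531
  smooth-fruited non-bitter: 2124 × 1/4 = 531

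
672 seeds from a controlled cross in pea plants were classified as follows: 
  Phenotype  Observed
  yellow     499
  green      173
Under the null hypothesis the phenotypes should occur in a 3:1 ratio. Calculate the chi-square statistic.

0.198

Total ratio parts = 4. Expected numbers out of 672:
  yellow: 672 × 3/4 = 504
  green: 672 × 1/4 = 168
χ² = Σ (O − E)² / E
  yellow: (499 − 504)² / 504 = 0.0496
  green: (173 − 168)² / 168 = 0.1488
χ² = 0.0496 + 0.1488 = 0.1984 ≈ 0.198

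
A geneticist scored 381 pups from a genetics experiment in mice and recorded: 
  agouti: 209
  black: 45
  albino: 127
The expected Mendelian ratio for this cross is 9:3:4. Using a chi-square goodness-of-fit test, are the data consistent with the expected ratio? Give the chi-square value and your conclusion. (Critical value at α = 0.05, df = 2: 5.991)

20.499; not consistent

The 9:3:4 ratio has 16 parts, so with N = 381 the expected counts are:
  agouti: 381 × 9/16 = 214.3125
  black: 381 × 3/16 = 71.4375
  albino: 381 × 4/16 = 95.25
χ² = Σ (O − E)² / E
  agouti: (209 − 214.3125)² / 214.3125 = 0.1317
  black: (45 − 71.4375)² / 71.4375 = 9.7840
  albino: (127 − 95.25)² / 95.25 = 10.5833
χ² = 0.1317 + 9.7840 + 10.5833 = 20.499
Degrees of freedom = 3 − 1 = 2; critical value at α = 0.05 is 5.991.
Since 20.499 > 5.991, we reject the null hypothesis — the data do not fit the 9:3:4 ratio.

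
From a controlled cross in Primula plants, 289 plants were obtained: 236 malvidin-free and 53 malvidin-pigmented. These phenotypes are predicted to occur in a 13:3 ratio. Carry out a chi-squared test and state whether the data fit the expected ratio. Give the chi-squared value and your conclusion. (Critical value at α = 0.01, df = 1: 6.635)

The 13:3 ratio has 16 parts, so with N = 289 the expected counts are:
  malvidin-free: 289 × 13/16 = 234.8125
  malvidin-pigmented: 289 × 3/16 = 54.1875
χ² = Σ (O − E)² / E
  malvidin-free: (236 − 234.8125)² / 234.8125 = 0.0060
  malvidin-pigmented: (53 − 54.1875)² / 54.1875 = 0.0260
χ² = 0.0060 + 0.0260 = 0.032
Degrees of freedom = 2 − 1 = 1; critical value at α = 0.01 is 6.635.
Since 0.032 < 6.635, we fail to reject the null hypothesis — the data are consistent with the 13:3 ratio.

0.032; consistent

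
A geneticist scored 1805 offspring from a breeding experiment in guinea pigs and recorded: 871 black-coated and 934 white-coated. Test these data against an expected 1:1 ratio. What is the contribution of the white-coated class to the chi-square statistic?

Expected counts for N = 1805 under a 1:1 ratio (total parts = 2):
  black-coated: 1805 × 1/2 = 902.5
  white-coated: 1805 × 1/2 = 902.5
Contribution of white-coated: (934 − 902.5)² / 902.5 = 1.0994

1.099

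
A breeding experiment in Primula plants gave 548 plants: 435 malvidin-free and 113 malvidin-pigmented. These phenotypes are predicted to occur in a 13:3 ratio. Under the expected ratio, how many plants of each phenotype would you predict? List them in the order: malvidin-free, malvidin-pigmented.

445.25, 102.75

Expected counts for N = 548 under a 13:3 ratio (total parts = 16):
  malvidin-free: 548 × 13/16 = 445.25
  malvidin-pigmented: 548 × 3/16 = 102.75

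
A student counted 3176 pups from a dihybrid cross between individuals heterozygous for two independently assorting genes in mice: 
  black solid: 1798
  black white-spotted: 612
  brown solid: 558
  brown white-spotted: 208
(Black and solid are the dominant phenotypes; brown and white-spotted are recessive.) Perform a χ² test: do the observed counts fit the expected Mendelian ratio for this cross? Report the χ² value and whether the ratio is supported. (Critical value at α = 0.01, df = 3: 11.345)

3.347; consistent

A dihybrid F₂ with independent assortment and complete dominance at both loci gives a 9:3:3:1 phenotypic ratio.
Expected counts for N = 3176 under a 9:3:3:1 ratio (total parts = 16):
  black solid: 3176 × 9/16 = 1786.5
  black white-spotted: 3176 × 3/16 = 595.5
  brown solid: 3176 × 3/16 = 595.5
  brown white-spotted: 3176 × 1/16 = 198.5
χ² = Σ (O − E)² / E
  black solid: (1798 − 1786.5)² / 1786.5 = 0.0740
  black white-spotted: (612 − 595.5)² / 595.5 = 0.4572
  brown solid: (558 − 595.5)² / 595.5 = 2.3615
  brown white-spotted: (208 − 198.5)² / 198.5 = 0.4547
χ² = 0.0740 + 0.4572 + 2.3615 + 0.4547 = 3.3474 ≈ 3.347
Degrees of freedom = 4 − 1 = 3; critical value at α = 0.01 is 11.345.
Since 3.347 < 11.345, we fail to reject the null hypothesis — the data are consistent with the 9:3:3:1 ratio.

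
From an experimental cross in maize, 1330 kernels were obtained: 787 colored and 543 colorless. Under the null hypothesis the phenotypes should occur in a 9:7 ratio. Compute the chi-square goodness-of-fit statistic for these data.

Total ratio parts = 16. Expected numbers out of 1330:
  colored: 1330 × 9/16 = 748.125
  colorless: 1330 × 7/16 = 581.875
χ² = Σ (O − E)² / E
  colored: (787 − 748.125)² / 748.125 = 2.0201
  colorless: (543 − 581.875)² / 581.875 = 2.5972
χ² = 2.0201 + 2.5972 = 4.6173 ≈ 4.617

4.617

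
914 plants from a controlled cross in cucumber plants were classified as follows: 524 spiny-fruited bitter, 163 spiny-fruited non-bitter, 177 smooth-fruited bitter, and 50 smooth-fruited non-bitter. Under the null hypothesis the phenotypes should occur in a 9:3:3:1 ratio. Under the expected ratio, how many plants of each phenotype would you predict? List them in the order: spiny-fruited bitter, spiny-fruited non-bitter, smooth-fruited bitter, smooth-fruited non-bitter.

514.125, 171.375, 171.375, 57.125

Total ratio parts = 16. Expected numbers out of 914:
  spiny-fruited bitter: 914 × 9/16 = 514.125
  spiny-fruited non-bitter: 914 × 3/16 = 171.375
  smooth-fruited bitter: 914 × 3/16 = 171.375
  smooth-fruited non-bitter: 914 × 1/16 = 57.125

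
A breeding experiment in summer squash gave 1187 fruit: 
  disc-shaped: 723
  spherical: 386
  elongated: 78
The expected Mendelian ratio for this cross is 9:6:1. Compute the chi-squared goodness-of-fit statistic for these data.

Total ratio parts = 16. Expected numbers out of 1187:
  disc-shaped: 1187 × 9/16 = 667.6875
  spherical: 1187 × 6/16 = 445.125
  elongated: 1187 × 1/16 = 74.1875
χ² = Σ (O − E)² / E
  disc-shaped: (723 − 667.6875)² / 667.6875 = 4.5822
  spherical: (386 − 445.125)² / 445.125 = 7.8534
  elongated: (78 − 74.1875)² / 74.1875 = 0.1959
χ² = 4.5822 + 7.8534 + 0.1959 = 12.6315 ≈ 12.632

12.632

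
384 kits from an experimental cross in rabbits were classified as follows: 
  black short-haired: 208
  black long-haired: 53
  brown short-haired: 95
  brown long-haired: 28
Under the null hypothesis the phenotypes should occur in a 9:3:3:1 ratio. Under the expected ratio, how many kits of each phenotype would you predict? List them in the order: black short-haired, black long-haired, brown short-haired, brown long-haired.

216, 72, 72, 24

The 9:3:3:1 ratio has 16 parts, so with N = 384 the expected counts are:
  black short-haired: 384 × 9/16 = 216
  black long-haired: 384 × 3/16 = 72
  brown short-haired: 384 × 3/16 = 72
  brown long-haired: 384 × 1/16 = 24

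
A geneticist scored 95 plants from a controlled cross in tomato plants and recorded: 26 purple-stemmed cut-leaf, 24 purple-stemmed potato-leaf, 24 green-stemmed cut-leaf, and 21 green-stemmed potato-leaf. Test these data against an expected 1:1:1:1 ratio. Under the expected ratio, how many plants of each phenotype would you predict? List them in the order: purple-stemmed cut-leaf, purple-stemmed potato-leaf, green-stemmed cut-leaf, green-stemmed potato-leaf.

23.75, 23.75, 23.75, 23.75

The 1:1:1:1 ratio has 4 parts, so with N = 95 the expected counts are:
  purple-stemmed cut-leaf: 95 × 1/4 = 23.75
  purple-stemmed potato-leaf: 95 × 1/4 = 23.75
  green-stemmed cut-leaf: 95 × 1/4 = 23.75
  green-stemmed potato-leaf: 95 × 1/4 = 23.75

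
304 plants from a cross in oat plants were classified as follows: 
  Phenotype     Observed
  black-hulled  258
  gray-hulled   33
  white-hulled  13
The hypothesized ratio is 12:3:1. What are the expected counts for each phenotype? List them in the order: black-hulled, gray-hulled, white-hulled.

228, 57, 19

The 12:3:1 ratio has 16 parts, so with N = 304 the expected counts are:
  black-hulled: 304 × 12/16 = 228
  gray-hulled: 304 × 3/16 = 57
  white-hulled: 304 × 1/16 = 19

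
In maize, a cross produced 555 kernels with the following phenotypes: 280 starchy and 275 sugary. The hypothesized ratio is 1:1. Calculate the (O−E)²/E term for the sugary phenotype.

The 1:1 ratio has 2 parts, so with N = 555 the expected counts are:
  starchy: 555 × 1/2 = 277.5
  sugary: 555 × 1/2 = 277.5
Contribution of sugary: (275 − 277.5)² / 277.5 = 0.0225

0.023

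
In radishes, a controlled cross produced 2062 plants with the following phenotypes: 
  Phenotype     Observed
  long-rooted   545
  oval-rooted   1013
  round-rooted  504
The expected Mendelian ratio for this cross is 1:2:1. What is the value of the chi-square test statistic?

2.259

Total ratio parts = 4. Expected numbers out of 2062:
  long-rooted: 2062 × 1/4 = 515.5
  oval-rooted: 2062 × 2/4 = 1031
  round-rooted: 2062 × 1/4 = 515.5
χ² = Σ (O − E)² / E
  long-rooted: (545 − 515.5)² / 515.5 = 1.6882
  oval-rooted: (1013 − 1031)² / 1031 = 0.3143
  round-rooted: (504 − 515.5)² / 515.5 = 0.2565
χ² = 1.6882 + 0.3143 + 0.2565 = 2.259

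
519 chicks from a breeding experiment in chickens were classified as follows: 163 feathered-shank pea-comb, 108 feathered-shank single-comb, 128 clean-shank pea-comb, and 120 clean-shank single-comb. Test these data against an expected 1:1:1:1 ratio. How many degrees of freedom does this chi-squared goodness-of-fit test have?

A goodness-of-fit test with 4 phenotype classes has df = 4 − 1 = 3.

3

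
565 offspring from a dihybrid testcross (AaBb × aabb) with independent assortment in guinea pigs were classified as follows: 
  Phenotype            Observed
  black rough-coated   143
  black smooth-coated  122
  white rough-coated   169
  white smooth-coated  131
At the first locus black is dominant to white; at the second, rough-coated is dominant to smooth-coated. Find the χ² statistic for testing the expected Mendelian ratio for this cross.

8.841

A dihybrid testcross with independent assortment gives a 1:1:1:1 ratio.
Under the 1:1:1:1 hypothesis (Σ ratio = 4, N = 565):
  black rough-coated: 565 × 1/4 = 141.25
  black smooth-coated: 565 × 1/4 = 141.25
  white rough-coated: 565 × 1/4 = 141.25
  white smooth-coated: 565 × 1/4 = 141.25
χ² = Σ (O − E)² / E
  black rough-coated: (143 − 141.25)² / 141.25 = 0.0217
  black smooth-coated: (122 − 141.25)² / 141.25 = 2.6235
  white rough-coated: (169 − 141.25)² / 141.25 = 5.4518
  white smooth-coated: (131 − 141.25)² / 141.25 = 0.7438
χ² = 0.0217 + 2.6235 + 5.4518 + 0.7438 = 8.8408 ≈ 8.841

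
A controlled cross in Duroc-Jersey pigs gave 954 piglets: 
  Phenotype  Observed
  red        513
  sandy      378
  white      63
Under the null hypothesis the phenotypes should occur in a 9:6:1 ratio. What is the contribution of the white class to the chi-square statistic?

The 9:6:1 ratio has 16 parts, so with N = 954 the expected counts are:
  red: 954 × 9/16 = 536.625
  sandy: 954 × 6/16 = 357.75
  white: 954 × 1/16 = 59.625
Contribution of white: (63 − 59.625)² / 59.625 = 0.1910

0.191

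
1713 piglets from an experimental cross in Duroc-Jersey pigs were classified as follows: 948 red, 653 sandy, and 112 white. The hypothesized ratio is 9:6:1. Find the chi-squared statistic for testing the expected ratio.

0.655

Expected counts for N = 1713 under a 9:6:1 ratio (total parts = 16):
  red: 1713 × 9/16 = 963.5625
  sandy: 1713 × 6/16 = 642.375
  white: 1713 × 1/16 = 107.0625
χ² = Σ (O − E)² / E
  red: (948 − 963.5625)² / 963.5625 = 0.2513
  sandy: (653 − 642.375)² / 642.375 = 0.1757
  white: (112 − 107.0625)² / 107.0625 = 0.2277
χ² = 0.2513 + 0.1757 + 0.2277 = 0.6547 ≈ 0.655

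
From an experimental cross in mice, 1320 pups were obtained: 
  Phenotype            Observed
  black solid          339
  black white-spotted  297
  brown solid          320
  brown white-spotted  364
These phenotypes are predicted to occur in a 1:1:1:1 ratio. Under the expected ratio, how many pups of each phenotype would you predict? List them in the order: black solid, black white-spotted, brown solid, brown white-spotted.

330, 330, 330, 330

Expected counts for N = 1320 under a 1:1:1:1 ratio (total parts = 4):
  black solid: 1320 × 1/4 = 330
  black white-spotted: 1320 × 1/4 = 330
  brown solid: 1320 × 1/4 = 330
  brown white-spotted: 1320 × 1/4 = 330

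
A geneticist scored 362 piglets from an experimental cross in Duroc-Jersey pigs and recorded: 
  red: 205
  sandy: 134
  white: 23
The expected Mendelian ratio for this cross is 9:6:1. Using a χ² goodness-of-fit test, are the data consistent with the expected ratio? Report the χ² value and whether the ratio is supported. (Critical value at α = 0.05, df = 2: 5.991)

0.038; consistent

The 9:6:1 ratio has 16 parts, so with N = 362 the expected counts are:
  red: 362 × 9/16 = 203.625
  sandy: 362 × 6/16 = 135.75
  white: 362 × 1/16 = 22.625
χ² = Σ (O − E)² / E
  red: (205 − 203.625)² / 203.625 = 0.0093
  sandy: (134 − 135.75)² / 135.75 = 0.0226
  white: (23 − 22.625)² / 22.625 = 0.0062
χ² = 0.0093 + 0.0226 + 0.0062 = 0.0381 ≈ 0.038
Degrees of freedom = 3 − 1 = 2; critical value at α = 0.05 is 5.991.
Since 0.038 < 5.991, we fail to reject the null hypothesis — the data are consistent with the 9:6:1 ratio.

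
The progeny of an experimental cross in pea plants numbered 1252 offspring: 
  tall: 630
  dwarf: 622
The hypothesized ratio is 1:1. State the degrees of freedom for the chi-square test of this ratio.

A goodness-of-fit test with 2 phenotype classes has df = 2 − 1 = 1.

1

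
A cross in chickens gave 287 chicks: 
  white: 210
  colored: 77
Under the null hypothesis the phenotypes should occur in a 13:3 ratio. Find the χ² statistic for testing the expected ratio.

12.297

Expected counts for N = 287 under a 13:3 ratio (total parts = 16):
  white: 287 × 13/16 = 233.1875
  colored: 287 × 3/16 = 53.8125
χ² = Σ (O − E)² / E
  white: (210 − 233.1875)² / 233.1875 = 2.3057
  colored: (77 − 53.8125)² / 53.8125 = 9.9914
χ² = 2.3057 + 9.9914 = 12.2971 ≈ 12.297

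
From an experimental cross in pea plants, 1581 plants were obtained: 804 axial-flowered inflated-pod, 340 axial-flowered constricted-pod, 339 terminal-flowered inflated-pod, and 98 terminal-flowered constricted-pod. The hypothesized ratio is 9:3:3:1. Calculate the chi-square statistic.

Expected counts for N = 1581 under a 9:3:3:1 ratio (total parts = 16):
  axial-flowered inflated-pod: 1581 × 9/16 = 889.3125
  axial-flowered constricted-pod: 1581 × 3/16 = 296.4375
  terminal-flowered inflated-pod: 1581 × 3/16 = 296.4375
  terminal-flowered constricted-pod: 1581 × 1/16 = 98.8125
χ² = Σ (O − E)² / E
  axial-flowered inflated-pod: (804 − 889.3125)² / 889.3125 = 8.1841
  axial-flowered constricted-pod: (340 − 296.4375)² / 296.4375 = 6.4017
  terminal-flowered inflated-pod: (339 − 296.4375)² / 296.4375 = 6.1111
  terminal-flowered constricted-pod: (98 − 98.8125)² / 98.8125 = 0.0067
χ² = 8.1841 + 6.4017 + 6.1111 + 0.0067 = 20.7036 ≈ 20.704

20.704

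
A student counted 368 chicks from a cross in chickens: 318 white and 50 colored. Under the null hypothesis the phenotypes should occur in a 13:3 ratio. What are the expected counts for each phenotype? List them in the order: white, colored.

299, 69

Under the 13:3 hypothesis (Σ ratio = 16, N = 368):
  white: 368 × 13/16 = 299
  colored: 368 × 3/16 = 69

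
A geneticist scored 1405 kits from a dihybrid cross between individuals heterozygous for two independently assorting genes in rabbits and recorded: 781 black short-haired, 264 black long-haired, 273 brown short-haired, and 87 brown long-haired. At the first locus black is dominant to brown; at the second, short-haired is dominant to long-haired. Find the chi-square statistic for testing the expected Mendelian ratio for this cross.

A dihybrid F₂ with independent assortment and complete dominance at both loci gives a 9:3:3:1 phenotypic ratio.
Total ratio parts = 16. Expected numbers out of 1405:
  black short-haired: 1405 × 9/16 = 790.3125
  black long-haired: 1405 × 3/16 = 263.4375
  brown short-haired: 1405 × 3/16 = 263.4375
  brown long-haired: 1405 × 1/16 = 87.8125
χ² = Σ (O − E)² / E
  black short-haired: (781 − 790.3125)² / 790.3125 = 0.1097
  black long-haired: (264 − 263.4375)² / 263.4375 = 0.0012
  brown short-haired: (273 − 263.4375)² / 263.4375 = 0.3471
  brown long-haired: (87 − 87.8125)² / 87.8125 = 0.0075
χ² = 0.1097 + 0.0012 + 0.3471 + 0.0075 = 0.4655 ≈ 0.466

0.466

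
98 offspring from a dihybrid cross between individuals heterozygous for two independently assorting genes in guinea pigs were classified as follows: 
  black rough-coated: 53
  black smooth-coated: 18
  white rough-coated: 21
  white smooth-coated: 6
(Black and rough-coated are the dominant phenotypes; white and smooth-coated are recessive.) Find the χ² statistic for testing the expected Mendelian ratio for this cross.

A dihybrid F₂ with independent assortment and complete dominance at both loci gives a 9:3:3:1 phenotypic ratio.
Total ratio parts = 16. Expected numbers out of 98:
  black rough-coated: 98 × 9/16 = 55.125
  black smooth-coated: 98 × 3/16 = 18.375
  white rough-coated: 98 × 3/16 = 18.375
  white smooth-coated: 98 × 1/16 = 6.125
χ² = Σ (O − E)² / E
  black rough-coated: (53 − 55.125)² / 55.125 = 0.0819
  black smooth-coated: (18 − 18.375)² / 18.375 = 0.0077
  white rough-coated: (21 − 18.375)² / 18.375 = 0.3750
  white smooth-coated: (6 − 6.125)² / 6.125 = 0.0026
χ² = 0.0819 + 0.0077 + 0.3750 + 0.0026 = 0.4672 ≈ 0.467

0.467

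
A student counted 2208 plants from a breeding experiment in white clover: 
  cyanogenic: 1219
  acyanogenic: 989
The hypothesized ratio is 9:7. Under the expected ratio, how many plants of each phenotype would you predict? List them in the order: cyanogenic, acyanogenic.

Under the 9:7 hypothesis (Σ ratio = 16, N = 2208):
  cyanogenic: 2208 × 9/16 = 1242
  acyanogenic: 2208 × 7/16 = 966

1242, 966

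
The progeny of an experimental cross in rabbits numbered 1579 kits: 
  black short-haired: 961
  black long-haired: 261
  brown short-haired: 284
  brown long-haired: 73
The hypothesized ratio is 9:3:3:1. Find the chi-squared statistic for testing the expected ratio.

Expected counts for N = 1579 under a 9:3:3:1 ratio (total parts = 16):
  black short-haired: 1579 × 9/16 = 888.1875
  black long-haired: 1579 × 3/16 = 296.0625
  brown short-haired: 1579 × 3/16 = 296.0625
  brown long-haired: 1579 × 1/16 = 98.6875
χ² = Σ (O − E)² / E
  black short-haired: (961 − 888.1875)² / 888.1875 = 5.9691
  black long-haired: (261 − 296.0625)² / 296.0625 = 4.1524
  brown short-haired: (284 − 296.0625)² / 296.0625 = 0.4915
  brown long-haired: (73 − 98.6875)² / 98.6875 = 6.6862
χ² = 5.9691 + 4.1524 + 0.4915 + 6.6862 = 17.2992 ≈ 17.299

17.299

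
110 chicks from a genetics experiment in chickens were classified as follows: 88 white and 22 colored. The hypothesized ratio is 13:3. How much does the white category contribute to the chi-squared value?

The 13:3 ratio has 16 parts, so with N = 110 the expected counts are:
  white: 110 × 13/16 = 89.375
  colored: 110 × 3/16 = 20.625
Contribution of white: (88 − 89.375)² / 89.375 = 0.0212

0.021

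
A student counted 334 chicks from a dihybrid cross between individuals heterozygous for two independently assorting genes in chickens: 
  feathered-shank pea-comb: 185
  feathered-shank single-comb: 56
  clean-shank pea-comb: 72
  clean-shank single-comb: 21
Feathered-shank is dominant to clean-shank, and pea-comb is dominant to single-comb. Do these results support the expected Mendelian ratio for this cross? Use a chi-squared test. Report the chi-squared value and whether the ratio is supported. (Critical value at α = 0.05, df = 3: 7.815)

2.149; consistent

A dihybrid F₂ with independent assortment and complete dominance at both loci gives a 9:3:3:1 phenotypic ratio.
Total ratio parts = 16. Expected numbers out of 334:
  feathered-shank pea-comb: 334 × 9/16 = 187.875
  feathered-shank single-comb: 334 × 3/16 = 62.625
  clean-shank pea-comb: 334 × 3/16 = 62.625
  clean-shank single-comb: 334 × 1/16 = 20.875
χ² = Σ (O − E)² / E
  feathered-shank pea-comb: (185 − 187.875)² / 187.875 = 0.0440
  feathered-shank single-comb: (56 − 62.625)² / 62.625 = 0.7008
  clean-shank pea-comb: (72 − 62.625)² / 62.625 = 1.4034
  clean-shank single-comb: (21 − 20.875)² / 20.875 = 0.0007
χ² = 0.0440 + 0.7008 + 1.4034 + 0.0007 = 2.1489 ≈ 2.149
Degrees of freedom = 4 − 1 = 3; critical value at α = 0.05 is 7.815.
Since 2.149 < 7.815, we fail to reject the null hypothesis — the data are consistent with the 9:3:3:1 ratio.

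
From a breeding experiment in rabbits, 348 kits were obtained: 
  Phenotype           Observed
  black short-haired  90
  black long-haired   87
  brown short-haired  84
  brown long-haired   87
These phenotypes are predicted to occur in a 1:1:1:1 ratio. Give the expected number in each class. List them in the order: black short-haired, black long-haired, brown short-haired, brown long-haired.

Under the 1:1:1:1 hypothesis (Σ ratio = 4, N = 348):
  black short-haired: 348 × 1/4 = 87
  black long-haired: 348 × 1/4 = 87
  brown short-haired: 348 × 1/4 = 87
  brown long-haired: 348 × 1/4 = 87

87, 87, 87, 87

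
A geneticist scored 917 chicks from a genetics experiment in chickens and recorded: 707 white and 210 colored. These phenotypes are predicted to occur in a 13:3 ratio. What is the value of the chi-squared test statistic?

The 13:3 ratio has 16 parts, so with N = 917 the expected counts are:
  white: 917 × 13/16 = 745.0625
  colored: 917 × 3/16 = 171.9375
χ² = Σ (O − E)² / E
  white: (707 − 745.0625)² / 745.0625 = 1.9445
  colored: (210 − 171.9375)² / 171.9375 = 8.4260
χ² = 1.9445 + 8.4260 = 10.3705 ≈ 10.371

10.371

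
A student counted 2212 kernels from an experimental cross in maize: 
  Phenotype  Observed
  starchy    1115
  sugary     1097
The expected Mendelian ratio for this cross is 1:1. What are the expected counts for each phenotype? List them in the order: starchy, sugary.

Under the 1:1 hypothesis (Σ ratio = 2, N = 2212):
  starchy: 2212 × 1/2 = 1106
  sugary: 2212 × 1/2 = 1106

1106, 1106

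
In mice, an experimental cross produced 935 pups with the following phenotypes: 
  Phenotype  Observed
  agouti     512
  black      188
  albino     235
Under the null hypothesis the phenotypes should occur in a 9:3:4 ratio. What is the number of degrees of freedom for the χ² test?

2

A goodness-of-fit test with 3 phenotype classes has df = 3 − 1 = 2.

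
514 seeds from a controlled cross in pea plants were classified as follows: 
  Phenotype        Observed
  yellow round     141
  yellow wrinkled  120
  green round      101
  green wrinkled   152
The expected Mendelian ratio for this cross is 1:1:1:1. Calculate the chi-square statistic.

Total ratio parts = 4. Expected numbers out of 514:
  yellow round: 514 × 1/4 = 128.5
  yellow wrinkled: 514 × 1/4 = 128.5
  green round: 514 × 1/4 = 128.5
  green wrinkled: 514 × 1/4 = 128.5
χ² = Σ (O − E)² / E
  yellow round: (141 − 128.5)² / 128.5 = 1.2160
  yellow wrinkled: (120 − 128.5)² / 128.5 = 0.5623
  green round: (101 − 128.5)² / 128.5 = 5.8852
  green wrinkled: (152 − 128.5)² / 128.5 = 4.2977
χ² = 1.2160 + 0.5623 + 5.8852 + 4.2977 = 11.9612 ≈ 11.961

11.961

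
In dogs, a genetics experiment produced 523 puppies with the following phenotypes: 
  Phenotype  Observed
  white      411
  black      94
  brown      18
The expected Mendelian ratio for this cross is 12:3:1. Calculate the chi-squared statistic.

7.664

Expected counts for N = 523 under a 12:3:1 ratio (total parts = 16):
  white: 523 × 12/16 = 392.25
  black: 523 × 3/16 = 98.0625
  brown: 523 × 1/16 = 32.6875
χ² = Σ (O − E)² / E
  white: (411 − 392.25)² / 392.25 = 0.8963
  black: (94 − 98.0625)² / 98.0625 = 0.1683
  brown: (18 − 32.6875)² / 32.6875 = 6.5995
χ² = 0.8963 + 0.1683 + 6.5995 = 7.6641 ≈ 7.664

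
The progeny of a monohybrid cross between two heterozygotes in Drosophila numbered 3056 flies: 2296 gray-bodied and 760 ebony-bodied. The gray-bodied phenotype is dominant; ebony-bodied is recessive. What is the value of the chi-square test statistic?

For a monohybrid cross between heterozygotes with complete dominance, the expected phenotypic ratio is 3:1.
Expected counts for N = 3056 under a 3:1 ratio (total parts = 4):
  gray-bodied: 3056 × 3/4 = 2292
  ebony-bodied: 3056 × 1/4 = 764
χ² = Σ (O − E)² / E
  gray-bodied: (2296 − 2292)² / 2292 = 0.0070
  ebony-bodied: (760 − 764)² / 764 = 0.0209
χ² = 0.0070 + 0.0209 = 0.0279 ≈ 0.028

0.028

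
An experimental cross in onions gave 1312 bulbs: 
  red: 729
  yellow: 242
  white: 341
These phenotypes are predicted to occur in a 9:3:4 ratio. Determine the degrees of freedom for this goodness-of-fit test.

A goodness-of-fit test with 3 phenotype classes has df = 3 − 1 = 2.

2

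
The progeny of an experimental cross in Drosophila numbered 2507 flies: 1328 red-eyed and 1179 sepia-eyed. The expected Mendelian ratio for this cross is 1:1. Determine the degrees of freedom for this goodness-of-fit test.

1

A goodness-of-fit test with 2 phenotype classes has df = 2 − 1 = 1.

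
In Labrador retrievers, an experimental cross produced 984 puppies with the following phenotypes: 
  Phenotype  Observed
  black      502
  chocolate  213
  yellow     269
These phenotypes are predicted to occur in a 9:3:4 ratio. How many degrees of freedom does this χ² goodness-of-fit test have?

2

A goodness-of-fit test with 3 phenotype classes has df = 3 − 1 = 2.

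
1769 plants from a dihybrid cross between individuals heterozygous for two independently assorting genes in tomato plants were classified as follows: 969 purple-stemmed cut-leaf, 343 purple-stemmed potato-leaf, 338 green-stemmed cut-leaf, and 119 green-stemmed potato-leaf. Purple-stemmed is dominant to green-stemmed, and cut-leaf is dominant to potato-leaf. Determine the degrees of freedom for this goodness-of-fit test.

3

A dihybrid F₂ with independent assortment and complete dominance at both loci gives a 9:3:3:1 phenotypic ratio.
A goodness-of-fit test with 4 phenotype classes has df = 4 − 1 = 3.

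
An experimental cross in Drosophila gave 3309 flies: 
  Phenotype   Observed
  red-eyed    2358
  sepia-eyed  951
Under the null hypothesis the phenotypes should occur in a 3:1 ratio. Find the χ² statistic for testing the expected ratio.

24.683

The 3:1 ratio has 4 parts, so with N = 3309 the expected counts are:
  red-eyed: 3309 × 3/4 = 2481.75
  sepia-eyed: 3309 × 1/4 = 827.25
χ² = Σ (O − E)² / E
  red-eyed: (2358 − 2481.75)² / 2481.75 = 6.1707
  sepia-eyed: (951 − 827.25)² / 827.25 = 18.5120
χ² = 6.1707 + 18.5120 = 24.6827 ≈ 24.683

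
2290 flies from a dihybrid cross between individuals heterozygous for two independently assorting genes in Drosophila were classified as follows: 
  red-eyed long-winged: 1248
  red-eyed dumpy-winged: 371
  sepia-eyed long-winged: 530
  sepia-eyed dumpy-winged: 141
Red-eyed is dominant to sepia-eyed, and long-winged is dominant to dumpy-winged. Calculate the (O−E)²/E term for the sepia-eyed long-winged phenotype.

A dihybrid F₂ with independent assortment and complete dominance at both loci gives a 9:3:3:1 phenotypic ratio.
Total ratio parts = 16. Expected numbers out of 2290:
  red-eyed long-winged: 2290 × 9/16 = 1288.125
  red-eyed dumpy-winged: 2290 × 3/16 = 429.375
  sepia-eyed long-winged: 2290 × 3/16 = 429.375
  sepia-eyed dumpy-winged: 2290 × 1/16 = 143.125
Contribution of sepia-eyed long-winged: (530 − 429.375)² / 429.375 = 23.5817

23.582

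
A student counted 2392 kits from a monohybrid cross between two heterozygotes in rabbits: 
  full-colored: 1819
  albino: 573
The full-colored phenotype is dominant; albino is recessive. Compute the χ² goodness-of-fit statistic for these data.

For a monohybrid cross between heterozygotes with complete dominance, the expected phenotypic ratio is 3:1.
The 3:1 ratio has 4 parts, so with N = 2392 the expected counts are:
  full-colored: 2392 × 3/4 = 1794
  albino: 2392 × 1/4 = 598
χ² = Σ (O − E)² / E
  full-colored: (1819 − 1794)² / 1794 = 0.3484
  albino: (573 − 598)² / 598 = 1.0452
χ² = 0.3484 + 1.0452 = 1.3936 ≈ 1.394

1.394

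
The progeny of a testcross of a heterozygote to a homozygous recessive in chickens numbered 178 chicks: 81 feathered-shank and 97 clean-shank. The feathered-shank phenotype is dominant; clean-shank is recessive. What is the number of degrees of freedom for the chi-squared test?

1

A testcross of a heterozygote (Aa × aa) gives a 1:1 phenotypic ratio.
A goodness-of-fit test with 2 phenotype classes has df = 2 − 1 = 1.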